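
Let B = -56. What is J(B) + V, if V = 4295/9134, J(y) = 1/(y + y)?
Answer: 235953/511504 ≈ 0.46129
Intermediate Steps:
J(y) = 1/(2*y)
V = 4295/9134 (V = 4295*(1/9134) = 4295/9134 ≈ 0.47022)
J(B) + V = (½)/(-56) + 4295/9134 = (½)*(-1/56) + 4295/9134 = -1/112 + 4295/9134 = 235953/511504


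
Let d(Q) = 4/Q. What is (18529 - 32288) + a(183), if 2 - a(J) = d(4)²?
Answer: -13758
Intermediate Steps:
a(J) = 1 (a(J) = 2 - (4/4)² = 2 - (4*(¼))² = 2 - 1*1² = 2 - 1*1 = 2 - 1 = 1)
(18529 - 32288) + a(183) = (18529 - 32288) + 1 = -13759 + 1 = -13758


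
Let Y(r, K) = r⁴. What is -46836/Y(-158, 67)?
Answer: -11709/155800324 ≈ -7.5154e-5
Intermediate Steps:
-46836/Y(-158, 67) = -46836/((-158)⁴) = -46836/623201296 = -46836*1/623201296 = -11709/155800324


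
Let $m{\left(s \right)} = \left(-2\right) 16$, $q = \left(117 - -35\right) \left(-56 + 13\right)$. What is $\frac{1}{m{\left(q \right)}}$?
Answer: $- \frac{1}{32} \approx -0.03125$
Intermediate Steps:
$q = -6536$ ($q = \left(117 + 35\right) \left(-43\right) = 152 \left(-43\right) = -6536$)
$m{\left(s \right)} = -32$
$\frac{1}{m{\left(q \right)}} = \frac{1}{-32} = - \frac{1}{32}$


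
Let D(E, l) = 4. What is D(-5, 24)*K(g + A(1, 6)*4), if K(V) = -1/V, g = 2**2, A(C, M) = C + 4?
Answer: -1/6 ≈ -0.16667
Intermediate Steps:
A(C, M) = 4 + C
g = 4
D(-5, 24)*K(g + A(1, 6)*4) = 4*(-1/(4 + (4 + 1)*4)) = 4*(-1/(4 + 5*4)) = 4*(-1/(4 + 20)) = 4*(-1/24) = -1/6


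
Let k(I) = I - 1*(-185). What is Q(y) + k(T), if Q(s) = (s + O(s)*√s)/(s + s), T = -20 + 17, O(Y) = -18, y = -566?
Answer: 365/2 + 9*I*√566/566 ≈ 182.5 + 0.3783*I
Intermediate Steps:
T = -3
k(I) = 185 + I (k(I) = I + 185 = 185 + I)
Q(s) = (s - 18*√s)/(2*s) (Q(s) = (s - 18*√s)/(s + s) = (s - 18*√s)/((2*s)) = (s - 18*√s)*(1/(2*s)) = (s - 18*√s)/(2*s))
Q(y) + k(T) = (½ - (-9)*I*√566/566) + (185 - 3) = (½ - (-9)*I*√566/566) + 182 = (½ + 9*I*√566/566) + 182 = 365/2 + 9*I*√566/566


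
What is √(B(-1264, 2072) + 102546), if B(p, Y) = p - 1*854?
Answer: 2*√25107 ≈ 316.90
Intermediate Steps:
B(p, Y) = -854 + p (B(p, Y) = p - 854 = -854 + p)
√(B(-1264, 2072) + 102546) = √((-854 - 1264) + 102546) = √(-2118 + 102546) = √100428 = 2*√25107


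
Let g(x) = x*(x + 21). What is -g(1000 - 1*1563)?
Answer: -305146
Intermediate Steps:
g(x) = x*(21 + x)
-g(1000 - 1*1563) = -(1000 - 1*1563)*(21 + (1000 - 1*1563)) = -(1000 - 1563)*(21 + (1000 - 1563)) = -(-563)*(21 - 563) = -(-563)*(-542) = -1*305146 = -305146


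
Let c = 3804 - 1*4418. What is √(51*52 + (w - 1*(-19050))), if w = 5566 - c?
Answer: 3*√3098 ≈ 166.98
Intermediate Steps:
c = -614 (c = 3804 - 4418 = -614)
w = 6180 (w = 5566 - 1*(-614) = 5566 + 614 = 6180)
√(51*52 + (w - 1*(-19050))) = √(51*52 + (6180 - 1*(-19050))) = √(2652 + (6180 + 19050)) = √(2652 + 25230) = √27882 = 3*√3098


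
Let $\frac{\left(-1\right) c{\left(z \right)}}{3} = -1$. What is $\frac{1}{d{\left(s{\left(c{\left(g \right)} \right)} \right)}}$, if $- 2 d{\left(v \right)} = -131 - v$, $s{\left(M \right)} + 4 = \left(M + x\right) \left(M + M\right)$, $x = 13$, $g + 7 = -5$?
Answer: $\frac{2}{223} \approx 0.0089686$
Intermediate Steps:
$g = -12$ ($g = -7 - 5 = -12$)
$c{\left(z \right)} = 3$ ($c{\left(z \right)} = \left(-3\right) \left(-1\right) = 3$)
$s{\left(M \right)} = -4 + 2 M \left(13 + M\right)$ ($s{\left(M \right)} = -4 + \left(M + 13\right) \left(M + M\right) = -4 + \left(13 + M\right) 2 M = -4 + 2 M \left(13 + M\right)$)
$d{\left(v \right)} = \frac{131}{2} + \frac{v}{2}$ ($d{\left(v \right)} = - \frac{-131 - v}{2} = \frac{131}{2} + \frac{v}{2}$)
$\frac{1}{d{\left(s{\left(c{\left(g \right)} \right)} \right)}} = \frac{1}{\frac{131}{2} + \frac{-4 + 2 \cdot 3^{2} + 26 \cdot 3}{2}} = \frac{1}{\frac{131}{2} + \frac{-4 + 2 \cdot 9 + 78}{2}} = \frac{1}{\frac{131}{2} + \frac{-4 + 18 + 78}{2}} = \frac{1}{\frac{131}{2} + \frac{1}{2} \cdot 92} = \frac{1}{\frac{131}{2} + 46} = \frac{1}{\frac{223}{2}} = \frac{2}{223}$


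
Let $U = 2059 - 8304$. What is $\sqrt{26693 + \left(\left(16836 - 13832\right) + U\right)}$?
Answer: $2 \sqrt{5863} \approx 153.14$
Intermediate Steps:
$U = -6245$ ($U = 2059 - 8304 = -6245$)
$\sqrt{26693 + \left(\left(16836 - 13832\right) + U\right)} = \sqrt{26693 + \left(\left(16836 - 13832\right) - 6245\right)} = \sqrt{26693 + \left(3004 - 6245\right)} = \sqrt{26693 - 3241} = \sqrt{23452} = 2 \sqrt{5863}$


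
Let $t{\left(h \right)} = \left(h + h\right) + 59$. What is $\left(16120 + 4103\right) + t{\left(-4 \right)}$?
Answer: $20274$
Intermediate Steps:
$t{\left(h \right)} = 59 + 2 h$ ($t{\left(h \right)} = 2 h + 59 = 59 + 2 h$)
$\left(16120 + 4103\right) + t{\left(-4 \right)} = \left(16120 + 4103\right) + \left(59 + 2 \left(-4\right)\right) = 20223 + \left(59 - 8\right) = 20223 + 51 = 20274$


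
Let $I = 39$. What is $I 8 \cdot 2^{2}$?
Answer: $1248$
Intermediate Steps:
$I 8 \cdot 2^{2} = 39 \cdot 8 \cdot 2^{2} = 312 \cdot 4 = 1248$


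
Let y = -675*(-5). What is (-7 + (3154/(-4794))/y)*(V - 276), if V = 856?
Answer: -6569161432/1617975 ≈ -4060.1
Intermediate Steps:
y = 3375
(-7 + (3154/(-4794))/y)*(V - 276) = (-7 + (3154/(-4794))/3375)*(856 - 276) = (-7 + (3154*(-1/4794))*(1/3375))*580 = (-7 - 1577/2397*1/3375)*580 = (-7 - 1577/8089875)*580 = -56630702/8089875*580 = -6569161432/1617975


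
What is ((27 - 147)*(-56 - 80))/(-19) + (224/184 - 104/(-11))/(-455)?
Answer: -375745620/437437 ≈ -858.97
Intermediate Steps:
((27 - 147)*(-56 - 80))/(-19) + (224/184 - 104/(-11))/(-455) = -120*(-136)*(-1/19) + (224*(1/184) - 104*(-1/11))*(-1/455) = 16320*(-1/19) + (28/23 + 104/11)*(-1/455) = -16320/19 + (2700/253)*(-1/455) = -16320/19 - 540/23023 = -375745620/437437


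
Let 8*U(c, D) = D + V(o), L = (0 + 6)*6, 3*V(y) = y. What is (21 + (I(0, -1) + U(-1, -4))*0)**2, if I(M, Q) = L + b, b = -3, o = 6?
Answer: 441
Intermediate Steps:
V(y) = y/3
L = 36 (L = 6*6 = 36)
U(c, D) = 1/4 + D/8 (U(c, D) = (D + (1/3)*6)/8 = (D + 2)/8 = (2 + D)/8 = 1/4 + D/8)
I(M, Q) = 33 (I(M, Q) = 36 - 3 = 33)
(21 + (I(0, -1) + U(-1, -4))*0)**2 = (21 + (33 + (1/4 + (1/8)*(-4)))*0)**2 = (21 + (33 + (1/4 - 1/2))*0)**2 = (21 + (33 - 1/4)*0)**2 = (21 + (131/4)*0)**2 = (21 + 0)**2 = 21**2 = 441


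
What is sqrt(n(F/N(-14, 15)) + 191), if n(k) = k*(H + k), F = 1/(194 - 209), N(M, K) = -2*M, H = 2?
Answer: sqrt(33691561)/420 ≈ 13.820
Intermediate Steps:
F = -1/15 (F = 1/(-15) = -1/15 ≈ -0.066667)
n(k) = k*(2 + k)
sqrt(n(F/N(-14, 15)) + 191) = sqrt((-1/(15*((-2*(-14)))))*(2 - 1/(15*((-2*(-14))))) + 191) = sqrt((-1/15/28)*(2 - 1/15/28) + 191) = sqrt((-1/15*1/28)*(2 - 1/15*1/28) + 191) = sqrt(-(2 - 1/420)/420 + 191) = sqrt(-1/420*839/420 + 191) = sqrt(-839/176400 + 191) = sqrt(33691561/176400) = sqrt(33691561)/420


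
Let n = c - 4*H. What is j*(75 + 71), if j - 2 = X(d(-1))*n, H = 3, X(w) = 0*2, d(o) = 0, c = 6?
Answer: 292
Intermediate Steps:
X(w) = 0
n = -6 (n = 6 - 4*3 = 6 - 12 = -6)
j = 2 (j = 2 + 0*(-6) = 2 + 0 = 2)
j*(75 + 71) = 2*(75 + 71) = 2*146 = 292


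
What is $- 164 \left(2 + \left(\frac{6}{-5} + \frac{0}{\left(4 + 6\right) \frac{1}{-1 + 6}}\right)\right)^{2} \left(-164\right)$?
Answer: $\frac{430336}{25} \approx 17213.0$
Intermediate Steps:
$- 164 \left(2 + \left(\frac{6}{-5} + \frac{0}{\left(4 + 6\right) \frac{1}{-1 + 6}}\right)\right)^{2} \left(-164\right) = - 164 \left(2 + \left(6 \left(- \frac{1}{5}\right) + \frac{0}{10 \cdot \frac{1}{5}}\right)\right)^{2} \left(-164\right) = - 164 \left(2 - \left(\frac{6}{5} + \frac{0}{10 \cdot \frac{1}{5}}\right)\right)^{2} \left(-164\right) = - 164 \left(2 - \left(\frac{6}{5} + \frac{0}{2}\right)\right)^{2} \left(-164\right) = - 164 \left(2 + \left(- \frac{6}{5} + 0 \cdot \frac{1}{2}\right)\right)^{2} \left(-164\right) = - 164 \left(2 + \left(- \frac{6}{5} + 0\right)\right)^{2} \left(-164\right) = - 164 \left(2 - \frac{6}{5}\right)^{2} \left(-164\right) = - 164 \left(\frac{4}{5}\right)^{2} \left(-164\right) = \left(-164\right) \frac{16}{25} \left(-164\right) = \left(- \frac{2624}{25}\right) \left(-164\right) = \frac{430336}{25}$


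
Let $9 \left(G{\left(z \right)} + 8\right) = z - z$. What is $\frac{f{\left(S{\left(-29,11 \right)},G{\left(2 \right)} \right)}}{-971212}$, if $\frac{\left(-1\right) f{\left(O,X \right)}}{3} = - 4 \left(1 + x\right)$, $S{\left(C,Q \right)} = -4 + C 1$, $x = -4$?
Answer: $\frac{9}{242803} \approx 3.7067 \cdot 10^{-5}$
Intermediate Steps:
$S{\left(C,Q \right)} = -4 + C$
$G{\left(z \right)} = -8$ ($G{\left(z \right)} = -8 + \frac{z - z}{9} = -8 + \frac{1}{9} \cdot 0 = -8 + 0 = -8$)
$f{\left(O,X \right)} = -36$ ($f{\left(O,X \right)} = - 3 \left(- 4 \left(1 - 4\right)\right) = - 3 \left(\left(-4\right) \left(-3\right)\right) = \left(-3\right) 12 = -36$)
$\frac{f{\left(S{\left(-29,11 \right)},G{\left(2 \right)} \right)}}{-971212} = - \frac{36}{-971212} = \left(-36\right) \left(- \frac{1}{971212}\right) = \frac{9}{242803}$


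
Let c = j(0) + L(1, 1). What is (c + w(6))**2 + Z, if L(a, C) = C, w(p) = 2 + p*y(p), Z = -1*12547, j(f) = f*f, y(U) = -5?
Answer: -11818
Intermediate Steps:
j(f) = f**2
Z = -12547
w(p) = 2 - 5*p (w(p) = 2 + p*(-5) = 2 - 5*p)
c = 1 (c = 0**2 + 1 = 0 + 1 = 1)
(c + w(6))**2 + Z = (1 + (2 - 5*6))**2 - 12547 = (1 + (2 - 30))**2 - 12547 = (1 - 28)**2 - 12547 = (-27)**2 - 12547 = 729 - 12547 = -11818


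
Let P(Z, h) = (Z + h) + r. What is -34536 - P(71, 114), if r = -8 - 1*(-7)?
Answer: -34720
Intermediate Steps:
r = -1 (r = -8 + 7 = -1)
P(Z, h) = -1 + Z + h (P(Z, h) = (Z + h) - 1 = -1 + Z + h)
-34536 - P(71, 114) = -34536 - (-1 + 71 + 114) = -34536 - 1*184 = -34536 - 184 = -34720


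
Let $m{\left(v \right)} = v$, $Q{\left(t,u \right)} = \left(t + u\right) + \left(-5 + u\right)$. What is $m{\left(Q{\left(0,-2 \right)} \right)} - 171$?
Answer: $-180$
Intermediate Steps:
$Q{\left(t,u \right)} = -5 + t + 2 u$
$m{\left(Q{\left(0,-2 \right)} \right)} - 171 = \left(-5 + 0 + 2 \left(-2\right)\right) - 171 = \left(-5 + 0 - 4\right) - 171 = -9 - 171 = -180$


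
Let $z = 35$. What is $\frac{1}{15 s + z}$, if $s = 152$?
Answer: $\frac{1}{2315} \approx 0.00043197$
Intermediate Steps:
$\frac{1}{15 s + z} = \frac{1}{15 \cdot 152 + 35} = \frac{1}{2280 + 35} = \frac{1}{2315}$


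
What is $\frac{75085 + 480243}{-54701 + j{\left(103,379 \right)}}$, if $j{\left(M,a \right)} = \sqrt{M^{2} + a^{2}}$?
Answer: $- \frac{30376996928}{2992045151} - \frac{2776640 \sqrt{6170}}{2992045151} \approx -10.225$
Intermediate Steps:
$\frac{75085 + 480243}{-54701 + j{\left(103,379 \right)}} = \frac{75085 + 480243}{-54701 + \sqrt{103^{2} + 379^{2}}} = \frac{555328}{-54701 + \sqrt{10609 + 143641}} = \frac{555328}{-54701 + \sqrt{154250}} = \frac{555328}{-54701 + 5 \sqrt{6170}}$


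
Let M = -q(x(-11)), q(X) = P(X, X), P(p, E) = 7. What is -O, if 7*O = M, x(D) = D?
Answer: 1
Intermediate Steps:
q(X) = 7
M = -7 (M = -1*7 = -7)
O = -1 (O = (1/7)*(-7) = -1)
-O = -1*(-1) = 1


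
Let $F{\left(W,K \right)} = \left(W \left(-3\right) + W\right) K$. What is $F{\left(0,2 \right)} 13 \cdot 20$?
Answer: $0$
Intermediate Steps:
$F{\left(W,K \right)} = - 2 K W$ ($F{\left(W,K \right)} = \left(- 3 W + W\right) K = - 2 W K = - 2 K W$)
$F{\left(0,2 \right)} 13 \cdot 20 = \left(-2\right) 2 \cdot 0 \cdot 13 \cdot 20 = 0 \cdot 13 \cdot 20 = 0 \cdot 20 = 0$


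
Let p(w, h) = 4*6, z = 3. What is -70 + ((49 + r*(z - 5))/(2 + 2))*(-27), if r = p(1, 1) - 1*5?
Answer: -577/4 ≈ -144.25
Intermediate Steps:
p(w, h) = 24
r = 19 (r = 24 - 1*5 = 24 - 5 = 19)
-70 + ((49 + r*(z - 5))/(2 + 2))*(-27) = -70 + ((49 + 19*(3 - 5))/(2 + 2))*(-27) = -70 + ((49 + 19*(-2))/4)*(-27) = -70 + ((49 - 38)*(¼))*(-27) = -70 + (11*(¼))*(-27) = -70 + (11/4)*(-27) = -70 - 297/4 = -577/4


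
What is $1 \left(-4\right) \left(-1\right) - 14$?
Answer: $-10$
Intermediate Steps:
$1 \left(-4\right) \left(-1\right) - 14 = \left(-4\right) \left(-1\right) - 14 = 4 - 14 = -10$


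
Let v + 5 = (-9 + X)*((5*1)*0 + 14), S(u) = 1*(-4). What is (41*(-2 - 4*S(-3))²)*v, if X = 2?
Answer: -827708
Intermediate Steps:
S(u) = -4
v = -103 (v = -5 + (-9 + 2)*((5*1)*0 + 14) = -5 - 7*(5*0 + 14) = -5 - 7*(0 + 14) = -5 - 7*14 = -5 - 98 = -103)
(41*(-2 - 4*S(-3))²)*v = (41*(-2 - 4*(-4))²)*(-103) = (41*(-2 + 16)²)*(-103) = (41*14²)*(-103) = (41*196)*(-103) = 8036*(-103) = -827708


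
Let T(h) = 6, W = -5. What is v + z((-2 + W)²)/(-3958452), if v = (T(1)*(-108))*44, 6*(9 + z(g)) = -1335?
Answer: -225726766385/7916904 ≈ -28512.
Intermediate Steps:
z(g) = -463/2 (z(g) = -9 + (⅙)*(-1335) = -9 - 445/2 = -463/2)
v = -28512 (v = (6*(-108))*44 = -648*44 = -28512)
v + z((-2 + W)²)/(-3958452) = -28512 - 463/2/(-3958452) = -28512 - 463/2*(-1/3958452) = -28512 + 463/7916904 = -225726766385/7916904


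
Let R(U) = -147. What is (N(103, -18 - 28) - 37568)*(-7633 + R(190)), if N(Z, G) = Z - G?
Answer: 291119820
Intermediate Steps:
(N(103, -18 - 28) - 37568)*(-7633 + R(190)) = ((103 - (-18 - 28)) - 37568)*(-7633 - 147) = ((103 - 1*(-46)) - 37568)*(-7780) = ((103 + 46) - 37568)*(-7780) = (149 - 37568)*(-7780) = -37419*(-7780) = 291119820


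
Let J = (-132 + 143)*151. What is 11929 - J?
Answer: 10268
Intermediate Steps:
J = 1661 (J = 11*151 = 1661)
11929 - J = 11929 - 1*1661 = 11929 - 1661 = 10268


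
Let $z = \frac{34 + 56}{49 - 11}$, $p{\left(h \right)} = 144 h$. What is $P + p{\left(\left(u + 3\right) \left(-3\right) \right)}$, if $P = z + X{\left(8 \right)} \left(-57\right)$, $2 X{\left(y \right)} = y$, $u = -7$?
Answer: $\frac{28545}{19} \approx 1502.4$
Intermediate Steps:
$X{\left(y \right)} = \frac{y}{2}$
$z = \frac{45}{19}$ ($z = \frac{90}{38} = 90 \cdot \frac{1}{38} = \frac{45}{19} \approx 2.3684$)
$P = - \frac{4287}{19}$ ($P = \frac{45}{19} + \frac{1}{2} \cdot 8 \left(-57\right) = \frac{45}{19} + 4 \left(-57\right) = \frac{45}{19} - 228 = - \frac{4287}{19} \approx -225.63$)
$P + p{\left(\left(u + 3\right) \left(-3\right) \right)} = - \frac{4287}{19} + 144 \left(-7 + 3\right) \left(-3\right) = - \frac{4287}{19} + 144 \left(\left(-4\right) \left(-3\right)\right) = - \frac{4287}{19} + 144 \cdot 12 = - \frac{4287}{19} + 1728 = \frac{28545}{19}$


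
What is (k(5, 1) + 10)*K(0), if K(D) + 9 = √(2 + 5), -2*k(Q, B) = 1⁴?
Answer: -171/2 + 19*√7/2 ≈ -60.365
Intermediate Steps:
k(Q, B) = -½ (k(Q, B) = -½*1⁴ = -½*1 = -½)
K(D) = -9 + √7 (K(D) = -9 + √(2 + 5) = -9 + √7)
(k(5, 1) + 10)*K(0) = (-½ + 10)*(-9 + √7) = 19*(-9 + √7)/2 = -171/2 + 19*√7/2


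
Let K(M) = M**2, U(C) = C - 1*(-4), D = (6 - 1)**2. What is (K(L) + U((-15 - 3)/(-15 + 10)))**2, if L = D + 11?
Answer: 42484324/25 ≈ 1.6994e+6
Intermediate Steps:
D = 25 (D = 5**2 = 25)
U(C) = 4 + C (U(C) = C + 4 = 4 + C)
L = 36 (L = 25 + 11 = 36)
(K(L) + U((-15 - 3)/(-15 + 10)))**2 = (36**2 + (4 + (-15 - 3)/(-15 + 10)))**2 = (1296 + (4 - 18/(-5)))**2 = (1296 + (4 - 18*(-1/5)))**2 = (1296 + (4 + 18/5))**2 = (1296 + 38/5)**2 = (6518/5)**2 = 42484324/25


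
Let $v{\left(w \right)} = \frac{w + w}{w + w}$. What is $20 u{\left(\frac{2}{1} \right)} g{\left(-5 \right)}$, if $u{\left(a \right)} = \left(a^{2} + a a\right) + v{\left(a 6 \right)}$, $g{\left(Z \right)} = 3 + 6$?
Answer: $1620$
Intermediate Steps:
$v{\left(w \right)} = 1$ ($v{\left(w \right)} = \frac{2 w}{2 w} = 2 w \frac{1}{2 w} = 1$)
$g{\left(Z \right)} = 9$
$u{\left(a \right)} = 1 + 2 a^{2}$ ($u{\left(a \right)} = \left(a^{2} + a a\right) + 1 = \left(a^{2} + a^{2}\right) + 1 = 2 a^{2} + 1 = 1 + 2 a^{2}$)
$20 u{\left(\frac{2}{1} \right)} g{\left(-5 \right)} = 20 \left(1 + 2 \left(\frac{2}{1}\right)^{2}\right) 9 = 20 \left(1 + 2 \left(2 \cdot 1\right)^{2}\right) 9 = 20 \left(1 + 2 \cdot 2^{2}\right) 9 = 20 \left(1 + 2 \cdot 4\right) 9 = 20 \left(1 + 8\right) 9 = 20 \cdot 9 \cdot 9 = 180 \cdot 9 = 1620$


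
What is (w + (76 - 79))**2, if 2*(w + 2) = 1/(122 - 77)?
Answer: 201601/8100 ≈ 24.889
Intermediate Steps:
w = -179/90 (w = -2 + 1/(2*(122 - 77)) = -2 + (1/2)/45 = -2 + (1/2)*(1/45) = -2 + 1/90 = -179/90 ≈ -1.9889)
(w + (76 - 79))**2 = (-179/90 + (76 - 79))**2 = (-179/90 - 3)**2 = (-449/90)**2 = 201601/8100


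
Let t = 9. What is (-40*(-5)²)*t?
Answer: -9000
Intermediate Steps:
(-40*(-5)²)*t = -40*(-5)²*9 = -40*25*9 = -1000*9 = -9000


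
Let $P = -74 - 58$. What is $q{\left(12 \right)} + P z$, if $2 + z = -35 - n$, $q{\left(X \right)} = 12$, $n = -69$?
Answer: $-4212$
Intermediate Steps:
$P = -132$
$z = 32$ ($z = -2 - -34 = -2 + \left(-35 + 69\right) = -2 + 34 = 32$)
$q{\left(12 \right)} + P z = 12 - 4224 = -4212$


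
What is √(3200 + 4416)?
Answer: 8*√119 ≈ 87.270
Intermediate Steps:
√(3200 + 4416) = √7616 = 8*√119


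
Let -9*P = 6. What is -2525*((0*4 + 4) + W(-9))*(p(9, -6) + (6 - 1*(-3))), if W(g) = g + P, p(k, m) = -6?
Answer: 42925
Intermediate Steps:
P = -⅔ (P = -⅑*6 = -⅔ ≈ -0.66667)
W(g) = -⅔ + g (W(g) = g - ⅔ = -⅔ + g)
-2525*((0*4 + 4) + W(-9))*(p(9, -6) + (6 - 1*(-3))) = -2525*((0*4 + 4) + (-⅔ - 9))*(-6 + (6 - 1*(-3))) = -2525*((0 + 4) - 29/3)*(-6 + (6 + 3)) = -2525*(4 - 29/3)*(-6 + 9) = -(-42925)*3/3 = -2525*(-17) = 42925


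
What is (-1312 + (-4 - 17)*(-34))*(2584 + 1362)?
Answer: -2359708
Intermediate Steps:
(-1312 + (-4 - 17)*(-34))*(2584 + 1362) = (-1312 - 21*(-34))*3946 = (-1312 + 714)*3946 = -598*3946 = -2359708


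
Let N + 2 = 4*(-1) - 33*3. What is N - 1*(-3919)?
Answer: 3814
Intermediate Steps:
N = -105 (N = -2 + (4*(-1) - 33*3) = -2 + (-4 - 99) = -2 - 103 = -105)
N - 1*(-3919) = -105 - 1*(-3919) = -105 + 3919 = 3814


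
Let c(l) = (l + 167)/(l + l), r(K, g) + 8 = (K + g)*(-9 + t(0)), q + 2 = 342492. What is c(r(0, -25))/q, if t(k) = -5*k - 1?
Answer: 409/165765160 ≈ 2.4673e-6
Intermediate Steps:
q = 342490 (q = -2 + 342492 = 342490)
t(k) = -1 - 5*k
r(K, g) = -8 - 10*K - 10*g (r(K, g) = -8 + (K + g)*(-9 + (-1 - 5*0)) = -8 + (K + g)*(-9 + (-1 + 0)) = -8 + (K + g)*(-9 - 1) = -8 + (K + g)*(-10) = -8 + (-10*K - 10*g) = -8 - 10*K - 10*g)
c(l) = (167 + l)/(2*l) (c(l) = (167 + l)/((2*l)) = (167 + l)*(1/(2*l)) = (167 + l)/(2*l))
c(r(0, -25))/q = ((167 + (-8 - 10*0 - 10*(-25)))/(2*(-8 - 10*0 - 10*(-25))))/342490 = ((167 + (-8 + 0 + 250))/(2*(-8 + 0 + 250)))*(1/342490) = ((½)*(167 + 242)/242)*(1/342490) = ((½)*(1/242)*409)*(1/342490) = (409/484)*(1/342490) = 409/165765160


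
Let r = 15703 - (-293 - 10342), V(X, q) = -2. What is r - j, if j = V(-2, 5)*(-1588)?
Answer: 23162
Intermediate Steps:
r = 26338 (r = 15703 - 1*(-10635) = 15703 + 10635 = 26338)
j = 3176 (j = -2*(-1588) = 3176)
r - j = 26338 - 1*3176 = 26338 - 3176 = 23162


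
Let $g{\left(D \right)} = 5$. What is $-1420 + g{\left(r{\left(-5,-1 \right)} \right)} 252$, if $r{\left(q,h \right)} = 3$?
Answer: $-160$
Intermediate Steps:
$-1420 + g{\left(r{\left(-5,-1 \right)} \right)} 252 = -1420 + 5 \cdot 252 = -1420 + 1260 = -160$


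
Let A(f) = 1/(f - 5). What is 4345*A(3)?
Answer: -4345/2 ≈ -2172.5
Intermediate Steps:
A(f) = 1/(-5 + f)
4345*A(3) = 4345/(-5 + 3) = 4345/(-2) = 4345*(-1/2) = -4345/2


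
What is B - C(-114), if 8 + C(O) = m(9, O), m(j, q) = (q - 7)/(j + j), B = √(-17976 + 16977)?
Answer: 265/18 + 3*I*√111 ≈ 14.722 + 31.607*I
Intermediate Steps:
B = 3*I*√111 (B = √(-999) = 3*I*√111 ≈ 31.607*I)
m(j, q) = (-7 + q)/(2*j) (m(j, q) = (-7 + q)/((2*j)) = (-7 + q)*(1/(2*j)) = (-7 + q)/(2*j))
C(O) = -151/18 + O/18 (C(O) = -8 + (½)*(-7 + O)/9 = -8 + (½)*(⅑)*(-7 + O) = -8 + (-7/18 + O/18) = -151/18 + O/18)
B - C(-114) = 3*I*√111 - (-151/18 + (1/18)*(-114)) = 3*I*√111 - (-151/18 - 19/3) = 3*I*√111 - 1*(-265/18) = 3*I*√111 + 265/18 = 265/18 + 3*I*√111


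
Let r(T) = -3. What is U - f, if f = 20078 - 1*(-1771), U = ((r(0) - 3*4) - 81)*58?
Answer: -27417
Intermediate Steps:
U = -5568 (U = ((-3 - 3*4) - 81)*58 = ((-3 - 12) - 81)*58 = (-15 - 81)*58 = -96*58 = -5568)
f = 21849 (f = 20078 + 1771 = 21849)
U - f = -5568 - 1*21849 = -5568 - 21849 = -27417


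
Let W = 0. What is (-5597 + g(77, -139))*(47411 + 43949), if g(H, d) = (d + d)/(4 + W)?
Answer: -517691440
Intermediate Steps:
g(H, d) = d/2 (g(H, d) = (d + d)/(4 + 0) = (2*d)/4 = (2*d)*(1/4) = d/2)
(-5597 + g(77, -139))*(47411 + 43949) = (-5597 + (1/2)*(-139))*(47411 + 43949) = (-5597 - 139/2)*91360 = -11333/2*91360 = -517691440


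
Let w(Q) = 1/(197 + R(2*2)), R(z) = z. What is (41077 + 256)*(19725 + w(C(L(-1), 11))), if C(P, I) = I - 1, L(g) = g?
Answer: 163874019758/201 ≈ 8.1529e+8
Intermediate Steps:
C(P, I) = -1 + I
w(Q) = 1/201 (w(Q) = 1/(197 + 2*2) = 1/(197 + 4) = 1/201)
(41077 + 256)*(19725 + w(C(L(-1), 11))) = (41077 + 256)*(19725 + 1/201) = 41333*(3964726/201) = 163874019758/201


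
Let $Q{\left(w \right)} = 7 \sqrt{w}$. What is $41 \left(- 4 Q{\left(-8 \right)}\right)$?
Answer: $- 2296 i \sqrt{2} \approx - 3247.0 i$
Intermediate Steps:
$41 \left(- 4 Q{\left(-8 \right)}\right) = 41 \left(- 4 \cdot 7 \sqrt{-8}\right) = 41 \left(- 4 \cdot 7 \cdot 2 i \sqrt{2}\right) = 41 \left(- 4 \cdot 14 i \sqrt{2}\right) = 41 \left(- 56 i \sqrt{2}\right) = - 2296 i \sqrt{2}$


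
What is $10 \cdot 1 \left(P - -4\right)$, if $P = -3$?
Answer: $10$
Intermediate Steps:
$10 \cdot 1 \left(P - -4\right) = 10 \cdot 1 \left(-3 - -4\right) = 10 \left(-3 + 4\right) = 10 \cdot 1 = 10$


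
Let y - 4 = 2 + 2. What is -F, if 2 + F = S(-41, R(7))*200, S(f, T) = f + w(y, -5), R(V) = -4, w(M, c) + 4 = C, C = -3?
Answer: 9602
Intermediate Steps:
y = 8 (y = 4 + (2 + 2) = 4 + 4 = 8)
w(M, c) = -7 (w(M, c) = -4 - 3 = -7)
S(f, T) = -7 + f (S(f, T) = f - 7 = -7 + f)
F = -9602 (F = -2 + (-7 - 41)*200 = -2 - 48*200 = -2 - 9600 = -9602)
-F = -1*(-9602) = 9602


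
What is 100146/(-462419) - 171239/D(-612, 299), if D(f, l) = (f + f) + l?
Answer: 79091532091/427737575 ≈ 184.91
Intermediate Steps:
D(f, l) = l + 2*f (D(f, l) = 2*f + l = l + 2*f)
100146/(-462419) - 171239/D(-612, 299) = 100146/(-462419) - 171239/(299 + 2*(-612)) = 100146*(-1/462419) - 171239/(299 - 1224) = -100146/462419 - 171239/(-925) = -100146/462419 - 171239*(-1/925) = -100146/462419 + 171239/925 = 79091532091/427737575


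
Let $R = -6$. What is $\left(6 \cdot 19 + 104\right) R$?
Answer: $-1308$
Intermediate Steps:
$\left(6 \cdot 19 + 104\right) R = \left(6 \cdot 19 + 104\right) \left(-6\right) = \left(114 + 104\right) \left(-6\right) = 218 \left(-6\right) = -1308$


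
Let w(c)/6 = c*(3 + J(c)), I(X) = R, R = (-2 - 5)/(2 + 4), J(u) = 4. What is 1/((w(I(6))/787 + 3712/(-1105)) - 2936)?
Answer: -869635/2556223849 ≈ -0.00034020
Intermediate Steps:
R = -7/6 ≈ -1.1667
I(X) = -7/6
w(c) = 42*c (w(c) = 6*(c*(3 + 4)) = 6*(c*7) = 6*(7*c) = 42*c)
1/((w(I(6))/787 + 3712/(-1105)) - 2936) = 1/(((42*(-7/6))/787 + 3712/(-1105)) - 2936) = 1/((-49*1/787 + 3712*(-1/1105)) - 2936) = 1/((-49/787 - 3712/1105) - 2936) = 1/(-2975489/869635 - 2936) = 1/(-2556223849/869635) = -869635/2556223849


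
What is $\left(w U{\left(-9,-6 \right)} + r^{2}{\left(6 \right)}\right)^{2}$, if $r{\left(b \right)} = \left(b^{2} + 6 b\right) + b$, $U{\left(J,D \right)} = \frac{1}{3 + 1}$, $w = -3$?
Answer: $\frac{592094889}{16} \approx 3.7006 \cdot 10^{7}$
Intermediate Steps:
$U{\left(J,D \right)} = \frac{1}{4}$
$r{\left(b \right)} = b^{2} + 7 b$
$\left(w U{\left(-9,-6 \right)} + r^{2}{\left(6 \right)}\right)^{2} = \left(\left(-3\right) \frac{1}{4} + \left(6 \left(7 + 6\right)\right)^{2}\right)^{2} = \left(- \frac{3}{4} + \left(6 \cdot 13\right)^{2}\right)^{2} = \left(- \frac{3}{4} + 78^{2}\right)^{2} = \left(- \frac{3}{4} + 6084\right)^{2} = \left(\frac{24333}{4}\right)^{2} = \frac{592094889}{16}$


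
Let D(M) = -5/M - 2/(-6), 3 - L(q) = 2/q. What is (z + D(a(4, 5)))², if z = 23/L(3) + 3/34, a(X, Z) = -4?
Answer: 271030369/2039184 ≈ 132.91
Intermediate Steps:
L(q) = 3 - 2/q
D(M) = ⅓ - 5/M (D(M) = -5/M - 2*(-⅙) = -5/M + ⅓ = ⅓ - 5/M)
z = 2367/238 (z = 23/(3 - 2/3) + 3/34 = 23/(3 - 2*⅓) + 3*(1/34) = 23/(3 - ⅔) + 3/34 = 23/(7/3) + 3/34 = 23*(3/7) + 3/34 = 69/7 + 3/34 = 2367/238 ≈ 9.9454)
(z + D(a(4, 5)))² = (2367/238 + (⅓)*(-15 - 4)/(-4))² = (2367/238 + (⅓)*(-¼)*(-19))² = (2367/238 + 19/12)² = (16463/1428)² = 271030369/2039184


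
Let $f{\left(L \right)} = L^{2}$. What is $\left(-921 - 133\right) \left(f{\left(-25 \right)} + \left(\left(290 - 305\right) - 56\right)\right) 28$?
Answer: $-16349648$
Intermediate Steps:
$\left(-921 - 133\right) \left(f{\left(-25 \right)} + \left(\left(290 - 305\right) - 56\right)\right) 28 = \left(-921 - 133\right) \left(\left(-25\right)^{2} + \left(\left(290 - 305\right) - 56\right)\right) 28 = - 1054 \left(625 - 71\right) 28 = \left(-1054\right) 554 \cdot 28 = \left(-583916\right) 28 = -16349648$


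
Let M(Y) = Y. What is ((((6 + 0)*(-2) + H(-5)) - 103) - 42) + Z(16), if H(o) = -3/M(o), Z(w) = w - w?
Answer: -782/5 ≈ -156.40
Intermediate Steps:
Z(w) = 0
H(o) = -3/o
((((6 + 0)*(-2) + H(-5)) - 103) - 42) + Z(16) = ((((6 + 0)*(-2) - 3/(-5)) - 103) - 42) + 0 = (((6*(-2) - 3*(-⅕)) - 103) - 42) + 0 = (((-12 + ⅗) - 103) - 42) + 0 = ((-57/5 - 103) - 42) + 0 = (-572/5 - 42) + 0 = -782/5 + 0 = -782/5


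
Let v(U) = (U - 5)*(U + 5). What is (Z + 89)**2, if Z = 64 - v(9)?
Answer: 9409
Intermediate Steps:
v(U) = (-5 + U)*(5 + U)
Z = 8 (Z = 64 - (-25 + 9**2) = 64 - (-25 + 81) = 64 - 1*56 = 64 - 56 = 8)
(Z + 89)**2 = (8 + 89)**2 = 97**2 = 9409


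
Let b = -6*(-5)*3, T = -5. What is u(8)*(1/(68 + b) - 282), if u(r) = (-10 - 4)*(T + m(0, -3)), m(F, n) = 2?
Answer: -935655/79 ≈ -11844.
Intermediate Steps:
b = 90 (b = 30*3 = 90)
u(r) = 42 (u(r) = (-10 - 4)*(-5 + 2) = -14*(-3) = 42)
u(8)*(1/(68 + b) - 282) = 42*(1/(68 + 90) - 282) = 42*(1/158 - 282) = 42*(-44555/158) = -935655/79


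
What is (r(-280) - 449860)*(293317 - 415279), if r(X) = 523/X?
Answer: 7681247437863/140 ≈ 5.4866e+10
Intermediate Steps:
(r(-280) - 449860)*(293317 - 415279) = (523/(-280) - 449860)*(293317 - 415279) = (523*(-1/280) - 449860)*(-121962) = (-523/280 - 449860)*(-121962) = -125961323/280*(-121962) = 7681247437863/140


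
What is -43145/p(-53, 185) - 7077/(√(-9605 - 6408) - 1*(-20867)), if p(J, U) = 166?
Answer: (-43145*√16013 + 901481497*I)/(166*(√16013 - 20867*I)) ≈ -260.25 + 0.0020566*I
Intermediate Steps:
-43145/p(-53, 185) - 7077/(√(-9605 - 6408) - 1*(-20867)) = -43145/166 - 7077/(√(-9605 - 6408) - 1*(-20867)) = -43145*1/166 - 7077/(√(-16013) + 20867) = -43145/166 - 7077/(I*√16013 + 20867) = -43145/166 - 7077/(20867 + I*√16013)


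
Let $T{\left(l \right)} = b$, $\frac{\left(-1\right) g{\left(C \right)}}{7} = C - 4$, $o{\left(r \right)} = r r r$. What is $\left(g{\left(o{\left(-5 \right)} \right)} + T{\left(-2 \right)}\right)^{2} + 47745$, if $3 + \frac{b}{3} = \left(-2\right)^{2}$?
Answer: $868581$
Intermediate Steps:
$o{\left(r \right)} = r^{3}$ ($o{\left(r \right)} = r^{2} r = r^{3}$)
$g{\left(C \right)} = 28 - 7 C$ ($g{\left(C \right)} = - 7 \left(C - 4\right) = - 7 \left(-4 + C\right) = 28 - 7 C$)
$b = 3$ ($b = -9 + 3 \left(-2\right)^{2} = -9 + 3 \cdot 4 = -9 + 12 = 3$)
$T{\left(l \right)} = 3$
$\left(g{\left(o{\left(-5 \right)} \right)} + T{\left(-2 \right)}\right)^{2} + 47745 = \left(\left(28 - 7 \left(-5\right)^{3}\right) + 3\right)^{2} + 47745 = \left(\left(28 - -875\right) + 3\right)^{2} + 47745 = \left(\left(28 + 875\right) + 3\right)^{2} + 47745 = \left(903 + 3\right)^{2} + 47745 = 906^{2} + 47745 = 820836 + 47745 = 868581$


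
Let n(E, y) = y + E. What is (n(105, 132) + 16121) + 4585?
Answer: 20943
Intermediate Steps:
n(E, y) = E + y
(n(105, 132) + 16121) + 4585 = ((105 + 132) + 16121) + 4585 = (237 + 16121) + 4585 = 16358 + 4585 = 20943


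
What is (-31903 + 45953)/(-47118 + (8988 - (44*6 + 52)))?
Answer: -7025/19223 ≈ -0.36545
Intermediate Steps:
(-31903 + 45953)/(-47118 + (8988 - (44*6 + 52))) = 14050/(-47118 + (8988 - (264 + 52))) = 14050/(-47118 + (8988 - 1*316)) = 14050/(-47118 + (8988 - 316)) = 14050/(-47118 + 8672) = 14050/(-38446) = 14050*(-1/38446) = -7025/19223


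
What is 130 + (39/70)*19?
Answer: 9841/70 ≈ 140.59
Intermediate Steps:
130 + (39/70)*19 = 130 + 741/70 = 9841/70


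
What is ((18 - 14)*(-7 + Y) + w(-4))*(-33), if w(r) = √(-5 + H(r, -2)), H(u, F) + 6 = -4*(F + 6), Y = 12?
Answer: -660 - 99*I*√3 ≈ -660.0 - 171.47*I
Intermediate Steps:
H(u, F) = -30 - 4*F (H(u, F) = -6 - 4*(F + 6) = -6 - 4*(6 + F) = -6 + (-24 - 4*F) = -30 - 4*F)
w(r) = 3*I*√3 (w(r) = √(-5 + (-30 - 4*(-2))) = √(-5 + (-30 + 8)) = √(-5 - 22) = √(-27) = 3*I*√3)
((18 - 14)*(-7 + Y) + w(-4))*(-33) = ((18 - 14)*(-7 + 12) + 3*I*√3)*(-33) = (4*5 + 3*I*√3)*(-33) = (20 + 3*I*√3)*(-33) = -660 - 99*I*√3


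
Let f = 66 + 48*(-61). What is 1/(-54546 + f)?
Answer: -1/57408 ≈ -1.7419e-5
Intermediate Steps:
f = -2862 (f = 66 - 2928 = -2862)
1/(-54546 + f) = 1/(-54546 - 2862) = 1/(-57408) = -1/57408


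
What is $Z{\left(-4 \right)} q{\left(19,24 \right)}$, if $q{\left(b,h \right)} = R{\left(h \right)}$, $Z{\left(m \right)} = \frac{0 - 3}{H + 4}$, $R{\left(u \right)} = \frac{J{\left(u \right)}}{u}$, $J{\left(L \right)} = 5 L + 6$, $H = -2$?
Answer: $- \frac{63}{8} \approx -7.875$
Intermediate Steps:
$J{\left(L \right)} = 6 + 5 L$
$R{\left(u \right)} = \frac{6 + 5 u}{u}$
$Z{\left(m \right)} = - \frac{3}{2}$ ($Z{\left(m \right)} = \frac{0 - 3}{-2 + 4} = \frac{0 + \left(-4 + 1\right)}{2} = \left(0 - 3\right) \frac{1}{2} = \left(-3\right) \frac{1}{2} = - \frac{3}{2}$)
$q{\left(b,h \right)} = 5 + \frac{6}{h}$
$Z{\left(-4 \right)} q{\left(19,24 \right)} = - \frac{3 \left(5 + \frac{6}{24}\right)}{2} = - \frac{3 \left(5 + 6 \cdot \frac{1}{24}\right)}{2} = - \frac{3 \left(5 + \frac{1}{4}\right)}{2} = \left(- \frac{3}{2}\right) \frac{21}{4} = - \frac{63}{8}$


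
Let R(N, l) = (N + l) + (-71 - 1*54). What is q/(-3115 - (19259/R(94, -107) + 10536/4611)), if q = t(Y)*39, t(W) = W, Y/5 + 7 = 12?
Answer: -206803350/631593763 ≈ -0.32743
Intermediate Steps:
Y = 25 (Y = -35 + 5*12 = -35 + 60 = 25)
R(N, l) = -125 + N + l (R(N, l) = (N + l) + (-71 - 54) = (N + l) - 125 = -125 + N + l)
q = 975 (q = 25*39 = 975)
q/(-3115 - (19259/R(94, -107) + 10536/4611)) = 975/(-3115 - (19259/(-125 + 94 - 107) + 10536/4611)) = 975/(-3115 - (19259/(-138) + 10536*(1/4611))) = 975/(-3115 - (19259*(-1/138) + 3512/1537)) = 975/(-3115 - (-19259/138 + 3512/1537)) = 975/(-3115 - 1*(-29116427/212106)) = 975/(-3115 + 29116427/212106) = 975/(-631593763/212106) = 975*(-212106/631593763) = -206803350/631593763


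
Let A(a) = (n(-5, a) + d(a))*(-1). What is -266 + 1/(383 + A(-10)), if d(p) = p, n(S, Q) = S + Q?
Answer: -108527/408 ≈ -266.00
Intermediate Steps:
n(S, Q) = Q + S
A(a) = 5 - 2*a (A(a) = ((a - 5) + a)*(-1) = ((-5 + a) + a)*(-1) = (-5 + 2*a)*(-1) = 5 - 2*a)
-266 + 1/(383 + A(-10)) = -266 + 1/(383 + (5 - 2*(-10))) = -266 + 1/(383 + (5 + 20)) = -266 + 1/(383 + 25) = -266 + 1/408 = -108527/408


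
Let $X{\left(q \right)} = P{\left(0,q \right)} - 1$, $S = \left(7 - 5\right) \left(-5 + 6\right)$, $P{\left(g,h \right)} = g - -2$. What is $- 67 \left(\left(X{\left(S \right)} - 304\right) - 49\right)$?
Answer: $23584$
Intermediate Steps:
$P{\left(g,h \right)} = 2 + g$ ($P{\left(g,h \right)} = g + 2 = 2 + g$)
$S = 2$ ($S = 2 \cdot 1 = 2$)
$X{\left(q \right)} = 1$ ($X{\left(q \right)} = \left(2 + 0\right) - 1 = 2 - 1 = 1$)
$- 67 \left(\left(X{\left(S \right)} - 304\right) - 49\right) = - 67 \left(\left(1 - 304\right) - 49\right) = - 67 \left(-303 - 49\right) = \left(-67\right) \left(-352\right) = 23584$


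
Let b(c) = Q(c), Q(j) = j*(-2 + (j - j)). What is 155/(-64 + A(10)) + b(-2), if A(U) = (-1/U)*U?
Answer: 21/13 ≈ 1.6154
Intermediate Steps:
Q(j) = -2*j (Q(j) = j*(-2 + 0) = j*(-2) = -2*j)
b(c) = -2*c
A(U) = -1
155/(-64 + A(10)) + b(-2) = 155/(-64 - 1) - 2*(-2) = 155/(-65) + 4 = 155*(-1/65) + 4 = -31/13 + 4 = 21/13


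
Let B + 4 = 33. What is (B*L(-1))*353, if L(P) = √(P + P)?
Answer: 10237*I*√2 ≈ 14477.0*I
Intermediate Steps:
L(P) = √2*√P (L(P) = √(2*P) = √2*√P)
B = 29 (B = -4 + 33 = 29)
(B*L(-1))*353 = (29*(√2*√(-1)))*353 = (29*(√2*I))*353 = (29*(I*√2))*353 = (29*I*√2)*353 = 10237*I*√2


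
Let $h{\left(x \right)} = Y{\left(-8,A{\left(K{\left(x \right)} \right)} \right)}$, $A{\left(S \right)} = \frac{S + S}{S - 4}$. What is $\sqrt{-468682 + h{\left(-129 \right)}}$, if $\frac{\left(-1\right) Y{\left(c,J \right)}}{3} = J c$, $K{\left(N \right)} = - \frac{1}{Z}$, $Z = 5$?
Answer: $\frac{i \sqrt{22965306}}{7} \approx 684.6 i$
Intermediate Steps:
$K{\left(N \right)} = - \frac{1}{5}$
$A{\left(S \right)} = \frac{2 S}{-4 + S}$
$Y{\left(c,J \right)} = - 3 J c$
$h{\left(x \right)} = \frac{16}{7}$ ($h{\left(x \right)} = \left(-3\right) 2 \left(- \frac{1}{5}\right) \frac{1}{-4 - \frac{1}{5}} \left(-8\right) = \left(-3\right) 2 \left(- \frac{1}{5}\right) \frac{1}{- \frac{21}{5}} \left(-8\right) = \left(-3\right) 2 \left(- \frac{1}{5}\right) \left(- \frac{5}{21}\right) \left(-8\right) = \left(-3\right) \frac{2}{21} \left(-8\right) = \frac{16}{7}$)
$\sqrt{-468682 + h{\left(-129 \right)}} = \sqrt{-468682 + \frac{16}{7}} = \sqrt{- \frac{3280758}{7}} = \frac{i \sqrt{22965306}}{7}$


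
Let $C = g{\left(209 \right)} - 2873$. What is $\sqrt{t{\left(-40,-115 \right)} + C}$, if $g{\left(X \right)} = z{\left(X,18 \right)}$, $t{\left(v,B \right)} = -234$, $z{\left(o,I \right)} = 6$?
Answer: $i \sqrt{3101} \approx 55.687 i$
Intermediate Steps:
$g{\left(X \right)} = 6$
$C = -2867$ ($C = 6 - 2873 = -2867$)
$\sqrt{t{\left(-40,-115 \right)} + C} = \sqrt{-234 - 2867} = \sqrt{-3101} = i \sqrt{3101}$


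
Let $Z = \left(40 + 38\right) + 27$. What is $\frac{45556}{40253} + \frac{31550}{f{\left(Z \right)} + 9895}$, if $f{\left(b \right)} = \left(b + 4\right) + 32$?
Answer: $\frac{863591083}{201989554} \approx 4.2754$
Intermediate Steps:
$Z = 105$ ($Z = 78 + 27 = 105$)
$f{\left(b \right)} = 36 + b$ ($f{\left(b \right)} = \left(4 + b\right) + 32 = 36 + b$)
$\frac{45556}{40253} + \frac{31550}{f{\left(Z \right)} + 9895} = \frac{45556}{40253} + \frac{31550}{\left(36 + 105\right) + 9895} = 45556 \cdot \frac{1}{40253} + \frac{31550}{141 + 9895} = \frac{45556}{40253} + \frac{31550}{10036} = \frac{45556}{40253} + 31550 \cdot \frac{1}{10036} = \frac{45556}{40253} + \frac{15775}{5018} = \frac{863591083}{201989554}$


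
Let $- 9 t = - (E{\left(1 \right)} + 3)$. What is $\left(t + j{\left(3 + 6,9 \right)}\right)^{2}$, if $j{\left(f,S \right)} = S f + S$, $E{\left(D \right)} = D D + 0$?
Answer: $\frac{662596}{81} \approx 8180.2$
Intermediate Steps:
$E{\left(D \right)} = D^{2}$ ($E{\left(D \right)} = D^{2} + 0 = D^{2}$)
$j{\left(f,S \right)} = S + S f$
$t = \frac{4}{9}$ ($t = - \frac{\left(-1\right) \left(1^{2} + 3\right)}{9} = - \frac{\left(-1\right) \left(1 + 3\right)}{9} = - \frac{\left(-1\right) 4}{9} = \left(- \frac{1}{9}\right) \left(-4\right) = \frac{4}{9} \approx 0.44444$)
$\left(t + j{\left(3 + 6,9 \right)}\right)^{2} = \left(\frac{4}{9} + 9 \left(1 + \left(3 + 6\right)\right)\right)^{2} = \left(\frac{4}{9} + 9 \left(1 + 9\right)\right)^{2} = \left(\frac{4}{9} + 9 \cdot 10\right)^{2} = \left(\frac{4}{9} + 90\right)^{2} = \left(\frac{814}{9}\right)^{2} = \frac{662596}{81}$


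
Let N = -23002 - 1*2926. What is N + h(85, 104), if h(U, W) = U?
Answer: -25843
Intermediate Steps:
N = -25928 (N = -23002 - 2926 = -25928)
N + h(85, 104) = -25928 + 85 = -25843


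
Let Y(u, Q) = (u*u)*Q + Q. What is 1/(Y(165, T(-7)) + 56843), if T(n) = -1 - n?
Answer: 1/220199 ≈ 4.5413e-6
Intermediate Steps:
Y(u, Q) = Q + Q*u² (Y(u, Q) = u²*Q + Q = Q*u² + Q = Q + Q*u²)
1/(Y(165, T(-7)) + 56843) = 1/((-1 - 1*(-7))*(1 + 165²) + 56843) = 1/((-1 + 7)*(1 + 27225) + 56843) = 1/(6*27226 + 56843) = 1/(163356 + 56843) = 1/220199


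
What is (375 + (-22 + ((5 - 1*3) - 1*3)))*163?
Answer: 57376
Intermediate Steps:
(375 + (-22 + ((5 - 1*3) - 1*3)))*163 = (375 + (-22 + ((5 - 3) - 3)))*163 = (375 + (-22 + (2 - 3)))*163 = (375 + (-22 - 1))*163 = (375 - 23)*163 = 352*163 = 57376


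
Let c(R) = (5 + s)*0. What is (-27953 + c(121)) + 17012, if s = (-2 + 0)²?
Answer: -10941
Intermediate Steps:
s = 4 (s = (-2)² = 4)
c(R) = 0 (c(R) = (5 + 4)*0 = 9*0 = 0)
(-27953 + c(121)) + 17012 = (-27953 + 0) + 17012 = -27953 + 17012 = -10941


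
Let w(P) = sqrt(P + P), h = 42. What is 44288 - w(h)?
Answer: 44288 - 2*sqrt(21) ≈ 44279.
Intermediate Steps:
w(P) = sqrt(2)*sqrt(P) (w(P) = sqrt(2*P) = sqrt(2)*sqrt(P))
44288 - w(h) = 44288 - sqrt(2)*sqrt(42) = 44288 - 2*sqrt(21)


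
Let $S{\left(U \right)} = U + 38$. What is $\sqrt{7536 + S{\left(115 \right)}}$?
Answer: $\sqrt{7689} \approx 87.687$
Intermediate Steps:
$S{\left(U \right)} = 38 + U$
$\sqrt{7536 + S{\left(115 \right)}} = \sqrt{7536 + \left(38 + 115\right)} = \sqrt{7536 + 153} = \sqrt{7689}$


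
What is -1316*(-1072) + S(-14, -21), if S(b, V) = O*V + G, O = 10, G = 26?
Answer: 1410568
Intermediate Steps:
S(b, V) = 26 + 10*V (S(b, V) = 10*V + 26 = 26 + 10*V)
-1316*(-1072) + S(-14, -21) = -1316*(-1072) + (26 + 10*(-21)) = 1410752 + (26 - 210) = 1410752 - 184 = 1410568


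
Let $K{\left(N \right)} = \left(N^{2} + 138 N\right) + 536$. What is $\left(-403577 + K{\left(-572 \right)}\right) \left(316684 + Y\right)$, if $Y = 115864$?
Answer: $-66955402564$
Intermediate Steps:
$K{\left(N \right)} = 536 + N^{2} + 138 N$
$\left(-403577 + K{\left(-572 \right)}\right) \left(316684 + Y\right) = \left(-403577 + \left(536 + \left(-572\right)^{2} + 138 \left(-572\right)\right)\right) \left(316684 + 115864\right) = \left(-403577 + \left(536 + 327184 - 78936\right)\right) 432548 = \left(-403577 + 248784\right) 432548 = \left(-154793\right) 432548 = -66955402564$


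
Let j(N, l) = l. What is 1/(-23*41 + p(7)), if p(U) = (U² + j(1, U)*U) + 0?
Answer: -1/845 ≈ -0.0011834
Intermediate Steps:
p(U) = 2*U² (p(U) = (U² + U*U) + 0 = (U² + U²) + 0 = 2*U² + 0 = 2*U²)
1/(-23*41 + p(7)) = 1/(-23*41 + 2*7²) = 1/(-943 + 2*49) = 1/(-943 + 98) = 1/(-845) = -1/845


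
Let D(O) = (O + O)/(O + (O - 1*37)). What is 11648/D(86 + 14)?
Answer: 237328/25 ≈ 9493.1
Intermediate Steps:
D(O) = 2*O/(-37 + 2*O) (D(O) = (2*O)/(O + (O - 37)) = (2*O)/(O + (-37 + O)) = (2*O)/(-37 + 2*O) = 2*O/(-37 + 2*O))
11648/D(86 + 14) = 11648/((2*(86 + 14)/(-37 + 2*(86 + 14)))) = 11648/((2*100/(-37 + 2*100))) = 11648/((2*100/(-37 + 200))) = 11648/((2*100/163)) = 11648/((2*100*(1/163))) = 11648/(200/163) = 11648*(163/200) = 237328/25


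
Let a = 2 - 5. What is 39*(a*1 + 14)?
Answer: 429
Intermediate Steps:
a = -3
39*(a*1 + 14) = 39*(-3*1 + 14) = 39*(-3 + 14) = 39*11 = 429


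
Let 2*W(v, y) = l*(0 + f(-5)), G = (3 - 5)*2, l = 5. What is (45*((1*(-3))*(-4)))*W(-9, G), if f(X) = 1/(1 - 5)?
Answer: -675/2 ≈ -337.50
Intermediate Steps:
f(X) = -1/4 (f(X) = 1/(-4) = -1/4)
G = -4 (G = -2*2 = -4)
W(v, y) = -5/8 (W(v, y) = (5*(0 - 1/4))/2 = (5*(-1/4))/2 = (1/2)*(-5/4) = -5/8)
(45*((1*(-3))*(-4)))*W(-9, G) = (45*((1*(-3))*(-4)))*(-5/8) = (45*(-3*(-4)))*(-5/8) = (45*12)*(-5/8) = 540*(-5/8) = -675/2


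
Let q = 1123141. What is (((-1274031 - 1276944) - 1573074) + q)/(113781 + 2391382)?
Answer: -3000908/2505163 ≈ -1.1979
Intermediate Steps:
(((-1274031 - 1276944) - 1573074) + q)/(113781 + 2391382) = (((-1274031 - 1276944) - 1573074) + 1123141)/(113781 + 2391382) = ((-2550975 - 1573074) + 1123141)/2505163 = (-4124049 + 1123141)*(1/2505163) = -3000908*1/2505163 = -3000908/2505163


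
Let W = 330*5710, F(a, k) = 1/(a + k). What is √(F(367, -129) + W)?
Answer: √106734289438/238 ≈ 1372.7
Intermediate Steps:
W = 1884300
√(F(367, -129) + W) = √(1/(367 - 129) + 1884300) = √(1/238 + 1884300) = √(448463401/238) = √106734289438/238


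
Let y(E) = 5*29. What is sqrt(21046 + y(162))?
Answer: sqrt(21191) ≈ 145.57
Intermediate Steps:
y(E) = 145
sqrt(21046 + y(162)) = sqrt(21046 + 145) = sqrt(21191)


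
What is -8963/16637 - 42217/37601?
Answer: -1039381992/625567837 ≈ -1.6615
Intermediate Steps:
-8963/16637 - 42217/37601 = -1039381992/625567837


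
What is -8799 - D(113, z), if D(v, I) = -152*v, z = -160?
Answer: 8377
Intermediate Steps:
-8799 - D(113, z) = -8799 - (-152)*113 = -8799 - 1*(-17176) = -8799 + 17176 = 8377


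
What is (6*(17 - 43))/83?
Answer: -156/83 ≈ -1.8795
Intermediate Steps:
(6*(17 - 43))/83 = (6*(-26))*(1/83) = -156*1/83 = -156/83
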